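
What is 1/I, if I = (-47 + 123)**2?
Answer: 1/5776 ≈ 0.00017313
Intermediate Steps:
I = 5776 (I = 76**2 = 5776)
1/I = 1/5776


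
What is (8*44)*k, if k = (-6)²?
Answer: 12672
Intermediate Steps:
k = 36
(8*44)*k = (8*44)*36 = 352*36 = 12672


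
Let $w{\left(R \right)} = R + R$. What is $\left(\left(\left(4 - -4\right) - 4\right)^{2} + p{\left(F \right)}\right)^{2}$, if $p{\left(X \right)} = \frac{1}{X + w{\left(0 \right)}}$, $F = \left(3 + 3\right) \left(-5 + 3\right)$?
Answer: $\frac{36481}{144} \approx 253.34$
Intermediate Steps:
$F = -12$ ($F = 6 \left(-2\right) = -12$)
$w{\left(R \right)} = 2 R$
$p{\left(X \right)} = \frac{1}{X}$ ($p{\left(X \right)} = \frac{1}{X + 2 \cdot 0} = \frac{1}{X + 0} = \frac{1}{X}$)
$\left(\left(\left(4 - -4\right) - 4\right)^{2} + p{\left(F \right)}\right)^{2} = \left(\left(\left(4 - -4\right) - 4\right)^{2} + \frac{1}{-12}\right)^{2} = \left(\left(\left(4 + 4\right) - 4\right)^{2} - \frac{1}{12}\right)^{2} = \left(\left(8 - 4\right)^{2} - \frac{1}{12}\right)^{2} = \left(4^{2} - \frac{1}{12}\right)^{2} = \left(16 - \frac{1}{12}\right)^{2} = \left(\frac{191}{12}\right)^{2} = \frac{36481}{144}$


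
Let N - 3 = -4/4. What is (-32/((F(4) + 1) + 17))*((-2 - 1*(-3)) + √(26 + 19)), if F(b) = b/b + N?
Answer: -32/21 - 32*√5/7 ≈ -11.746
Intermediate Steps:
N = 2 (N = 3 - 4/4 = 3 - 4*¼ = 3 - 1 = 2)
F(b) = 3 (F(b) = b/b + 2 = 1 + 2 = 3)
(-32/((F(4) + 1) + 17))*((-2 - 1*(-3)) + √(26 + 19)) = (-32/((3 + 1) + 17))*((-2 - 1*(-3)) + √(26 + 19)) = (-32/(4 + 17))*((-2 + 3) + √45) = (-32/21)*(1 + 3*√5) = (-32*1/21)*(1 + 3*√5) = -32*(1 + 3*√5)/21 = -32/21 - 32*√5/7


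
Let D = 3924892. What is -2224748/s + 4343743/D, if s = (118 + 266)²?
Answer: -505711541213/36171804672 ≈ -13.981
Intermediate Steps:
s = 147456 (s = 384² = 147456)
-2224748/s + 4343743/D = -2224748/147456 + 4343743/3924892 = -2224748*1/147456 + 4343743*(1/3924892) = -556187/36864 + 4343743/3924892 = -505711541213/36171804672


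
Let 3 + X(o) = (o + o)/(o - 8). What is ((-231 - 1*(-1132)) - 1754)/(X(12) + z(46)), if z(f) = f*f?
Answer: -853/2119 ≈ -0.40255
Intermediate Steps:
X(o) = -3 + 2*o/(-8 + o) (X(o) = -3 + (o + o)/(o - 8) = -3 + (2*o)/(-8 + o) = -3 + 2*o/(-8 + o))
z(f) = f**2
((-231 - 1*(-1132)) - 1754)/(X(12) + z(46)) = ((-231 - 1*(-1132)) - 1754)/((24 - 1*12)/(-8 + 12) + 46**2) = ((-231 + 1132) - 1754)/((24 - 12)/4 + 2116) = (901 - 1754)/((1/4)*12 + 2116) = -853/(3 + 2116) = -853/2119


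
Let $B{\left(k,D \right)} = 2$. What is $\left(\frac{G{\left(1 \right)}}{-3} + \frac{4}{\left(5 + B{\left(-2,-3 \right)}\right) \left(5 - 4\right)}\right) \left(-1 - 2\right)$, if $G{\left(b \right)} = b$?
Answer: $- \frac{5}{7} \approx -0.71429$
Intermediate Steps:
$\left(\frac{G{\left(1 \right)}}{-3} + \frac{4}{\left(5 + B{\left(-2,-3 \right)}\right) \left(5 - 4\right)}\right) \left(-1 - 2\right) = \left(1 \frac{1}{-3} + \frac{4}{\left(5 + 2\right) \left(5 - 4\right)}\right) \left(-1 - 2\right) = \left(1 \left(- \frac{1}{3}\right) + \frac{4}{7 \cdot 1}\right) \left(-3\right) = \left(- \frac{1}{3} + \frac{4}{7}\right) \left(-3\right) = \frac{5}{21} \left(-3\right) = - \frac{5}{7}$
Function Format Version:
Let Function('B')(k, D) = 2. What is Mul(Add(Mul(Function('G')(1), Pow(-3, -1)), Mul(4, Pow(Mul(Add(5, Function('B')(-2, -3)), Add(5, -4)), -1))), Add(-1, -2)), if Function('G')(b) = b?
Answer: Rational(-5, 7) ≈ -0.71429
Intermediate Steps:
Mul(Add(Mul(Function('G')(1), Pow(-3, -1)), Mul(4, Pow(Mul(Add(5, Function('B')(-2, -3)), Add(5, -4)), -1))), Add(-1, -2)) = Mul(Add(Mul(1, Pow(-3, -1)), Mul(4, Pow(Mul(Add(5, 2), Add(5, -4)), -1))), Add(-1, -2)) = Mul(Add(Mul(1, Rational(-1, 3)), Mul(4, Pow(Mul(7, 1), -1))), -3) = Mul(Add(Rational(-1, 3), Mul(4, Pow(7, -1))), -3) = Mul(Add(Rational(-1, 3), Mul(4, Rational(1, 7))), -3) = Mul(Add(Rational(-1, 3), Rational(4, 7)), -3) = Mul(Rational(5, 21), -3) = Rational(-5, 7)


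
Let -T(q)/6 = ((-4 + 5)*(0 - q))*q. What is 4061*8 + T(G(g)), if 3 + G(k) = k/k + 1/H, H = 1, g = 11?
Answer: 32494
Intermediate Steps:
G(k) = -1 (G(k) = -3 + (k/k + 1/1) = -3 + (1 + 1*1) = -3 + (1 + 1) = -3 + 2 = -1)
T(q) = 6*q² (T(q) = -6*(-4 + 5)*(0 - q)*q = -6*1*(-q)*q = -6*(-q)*q = -(-6)*q² = 6*q²)
4061*8 + T(G(g)) = 4061*8 + 6*(-1)² = 32488 + 6*1 = 32488 + 6 = 32494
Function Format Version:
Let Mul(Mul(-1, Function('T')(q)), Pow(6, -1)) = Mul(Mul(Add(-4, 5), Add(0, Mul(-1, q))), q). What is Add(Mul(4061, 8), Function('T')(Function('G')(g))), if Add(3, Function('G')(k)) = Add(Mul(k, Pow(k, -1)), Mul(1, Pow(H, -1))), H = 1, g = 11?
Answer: 32494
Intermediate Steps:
Function('G')(k) = -1 (Function('G')(k) = Add(-3, Add(Mul(k, Pow(k, -1)), Mul(1, Pow(1, -1)))) = Add(-3, Add(1, Mul(1, 1))) = Add(-3, Add(1, 1)) = Add(-3, 2) = -1)
Function('T')(q) = Mul(6, Pow(q, 2)) (Function('T')(q) = Mul(-6, Mul(Mul(Add(-4, 5), Add(0, Mul(-1, q))), q)) = Mul(-6, Mul(Mul(1, Mul(-1, q)), q)) = Mul(-6, Mul(Mul(-1, q), q)) = Mul(-6, Mul(-1, Pow(q, 2))) = Mul(6, Pow(q, 2)))
Add(Mul(4061, 8), Function('T')(Function('G')(g))) = Add(Mul(4061, 8), Mul(6, Pow(-1, 2))) = Add(32488, Mul(6, 1)) = Add(32488, 6) = 32494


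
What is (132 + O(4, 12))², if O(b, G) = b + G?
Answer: 21904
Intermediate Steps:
O(b, G) = G + b
(132 + O(4, 12))² = (132 + (12 + 4))² = (132 + 16)² = 148² = 21904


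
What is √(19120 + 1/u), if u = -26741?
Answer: √112994630099/2431 ≈ 138.28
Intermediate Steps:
√(19120 + 1/u) = √(19120 + 1/(-26741)) = √(19120 - 1/26741) = √(511287919/26741) = √112994630099/2431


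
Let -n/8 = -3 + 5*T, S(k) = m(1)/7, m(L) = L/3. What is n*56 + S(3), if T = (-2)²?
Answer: -159935/21 ≈ -7616.0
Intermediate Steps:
T = 4
m(L) = L/3 (m(L) = L*(⅓) = L/3)
S(k) = 1/21 (S(k) = ((⅓)*1)/7 = (⅓)*(⅐) = 1/21)
n = -136 (n = -8*(-3 + 5*4) = -8*(-3 + 20) = -8*17 = -136)
n*56 + S(3) = -136*56 + 1/21 = -7616 + 1/21 = -159935/21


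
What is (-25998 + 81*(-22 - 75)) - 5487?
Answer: -39342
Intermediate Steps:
(-25998 + 81*(-22 - 75)) - 5487 = (-25998 + 81*(-97)) - 5487 = (-25998 - 7857) - 5487 = -33855 - 5487 = -39342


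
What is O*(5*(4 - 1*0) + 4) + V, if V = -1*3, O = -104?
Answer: -2499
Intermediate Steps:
V = -3
O*(5*(4 - 1*0) + 4) + V = -104*(5*(4 - 1*0) + 4) - 3 = -104*(5*(4 + 0) + 4) - 3 = -104*(5*4 + 4) - 3 = -104*(20 + 4) - 3 = -104*24 - 3 = -2496 - 3 = -2499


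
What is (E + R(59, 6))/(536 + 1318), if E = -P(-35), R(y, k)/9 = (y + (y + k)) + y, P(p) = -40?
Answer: 1687/1854 ≈ 0.90992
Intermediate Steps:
R(y, k) = 9*k + 27*y (R(y, k) = 9*((y + (y + k)) + y) = 9*((y + (k + y)) + y) = 9*((k + 2*y) + y) = 9*(k + 3*y) = 9*k + 27*y)
E = 40 (E = -1*(-40) = 40)
(E + R(59, 6))/(536 + 1318) = (40 + (9*6 + 27*59))/(536 + 1318) = (40 + (54 + 1593))/1854 = (40 + 1647)*(1/1854) = 1687*(1/1854) = 1687/1854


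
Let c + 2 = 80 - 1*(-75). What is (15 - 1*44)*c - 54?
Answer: -4491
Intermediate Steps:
c = 153 (c = -2 + (80 - 1*(-75)) = -2 + (80 + 75) = -2 + 155 = 153)
(15 - 1*44)*c - 54 = (15 - 1*44)*153 - 54 = (15 - 44)*153 - 54 = -29*153 - 54 = -4437 - 54 = -4491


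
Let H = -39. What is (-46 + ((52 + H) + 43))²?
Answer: 100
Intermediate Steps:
(-46 + ((52 + H) + 43))² = (-46 + ((52 - 39) + 43))² = (-46 + (13 + 43))² = (-46 + 56)² = 10² = 100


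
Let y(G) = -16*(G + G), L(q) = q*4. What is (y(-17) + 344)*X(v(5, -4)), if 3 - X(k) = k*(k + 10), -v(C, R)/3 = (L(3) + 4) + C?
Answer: -2962368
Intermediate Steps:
L(q) = 4*q
y(G) = -32*G
v(C, R) = -48 - 3*C (v(C, R) = -3*((4*3 + 4) + C) = -3*((12 + 4) + C) = -3*(16 + C) = -48 - 3*C)
X(k) = 3 - k*(10 + k) (X(k) = 3 - k*(k + 10) = 3 - k*(10 + k))
(y(-17) + 344)*X(v(5, -4)) = (-32*(-17) + 344)*(3 - (-48 - 3*5)² - 10*(-48 - 3*5)) = (544 + 344)*(3 - (-48 - 15)² - 10*(-48 - 15)) = 888*(3 - 1*(-63)² - 10*(-63)) = 888*(3 - 1*3969 + 630) = 888*(3 - 3969 + 630) = 888*(-3336) = -2962368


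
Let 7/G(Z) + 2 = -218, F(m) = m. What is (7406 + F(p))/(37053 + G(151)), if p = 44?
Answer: 1639000/8151653 ≈ 0.20106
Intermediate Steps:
G(Z) = -7/220 (G(Z) = 7/(-2 - 218) = 7/(-220) = 7*(-1/220) = -7/220)
(7406 + F(p))/(37053 + G(151)) = (7406 + 44)/(37053 - 7/220) = 7450/(8151653/220) = 7450*(220/8151653) = 1639000/8151653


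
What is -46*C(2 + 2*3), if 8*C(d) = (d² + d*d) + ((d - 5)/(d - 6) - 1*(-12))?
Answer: -6509/8 ≈ -813.63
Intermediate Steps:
C(d) = 3/2 + d²/4 + (-5 + d)/(8*(-6 + d)) (C(d) = ((d² + d*d) + ((d - 5)/(d - 6) - 1*(-12)))/8 = ((d² + d²) + ((-5 + d)/(-6 + d) + 12))/8 = (2*d² + ((-5 + d)/(-6 + d) + 12))/8 = (2*d² + (12 + (-5 + d)/(-6 + d)))/8 = (12 + 2*d² + (-5 + d)/(-6 + d))/8 = 3/2 + d²/4 + (-5 + d)/(8*(-6 + d)))
-46*C(2 + 2*3) = -23*(-77 - 12*(2 + 2*3)² + 2*(2 + 2*3)³ + 13*(2 + 2*3))/(4*(-6 + (2 + 2*3))) = -23*(-77 - 12*(2 + 6)² + 2*(2 + 6)³ + 13*(2 + 6))/(4*(-6 + (2 + 6))) = -23*(-77 - 12*8² + 2*8³ + 13*8)/(4*(-6 + 8)) = -23*(-77 - 12*64 + 2*512 + 104)/(4*2) = -23*(-77 - 768 + 1024 + 104)/(4*2) = -23*283/(4*2) = -46*283/16 = -6509/8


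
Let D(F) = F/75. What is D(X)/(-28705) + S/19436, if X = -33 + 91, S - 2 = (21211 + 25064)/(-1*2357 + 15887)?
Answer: 9508592099/37742637207000 ≈ 0.00025193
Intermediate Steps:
S = 4889/902 (S = 2 + (21211 + 25064)/(-1*2357 + 15887) = 2 + 46275/(-2357 + 15887) = 2 + 46275/13530 = 2 + 46275*(1/13530) = 2 + 3085/902 = 4889/902 ≈ 5.4202)
X = 58
D(F) = F/75 (D(F) = F*(1/75) = F/75)
D(X)/(-28705) + S/19436 = ((1/75)*58)/(-28705) + (4889/902)/19436 = (58/75)*(-1/28705) + (4889/902)*(1/19436) = -58/2152875 + 4889/17531272 = 9508592099/37742637207000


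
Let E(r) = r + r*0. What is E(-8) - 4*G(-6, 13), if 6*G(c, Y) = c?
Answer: -4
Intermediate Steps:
E(r) = r (E(r) = r + 0 = r)
G(c, Y) = c/6
E(-8) - 4*G(-6, 13) = -8 - 2*(-6)/3 = -8 - 4*(-1) = -8 + 4 = -4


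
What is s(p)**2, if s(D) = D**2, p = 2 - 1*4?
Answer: 16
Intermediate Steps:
p = -2 (p = 2 - 4 = -2)
s(p)**2 = ((-2)**2)**2 = 4**2 = 16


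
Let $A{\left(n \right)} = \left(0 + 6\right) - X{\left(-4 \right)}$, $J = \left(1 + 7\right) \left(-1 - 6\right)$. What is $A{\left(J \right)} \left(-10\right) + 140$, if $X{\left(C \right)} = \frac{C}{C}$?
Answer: $90$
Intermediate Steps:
$X{\left(C \right)} = 1$
$J = -56$ ($J = 8 \left(-7\right) = -56$)
$A{\left(n \right)} = 5$ ($A{\left(n \right)} = \left(0 + 6\right) - 1 = 6 - 1 = 5$)
$A{\left(J \right)} \left(-10\right) + 140 = 5 \left(-10\right) + 140 = -50 + 140 = 90$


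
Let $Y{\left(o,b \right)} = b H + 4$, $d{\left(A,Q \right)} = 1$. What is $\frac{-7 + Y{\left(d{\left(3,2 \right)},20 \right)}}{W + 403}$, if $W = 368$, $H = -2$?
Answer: $- \frac{43}{771} \approx -0.055772$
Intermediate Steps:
$Y{\left(o,b \right)} = 4 - 2 b$ ($Y{\left(o,b \right)} = b \left(-2\right) + 4 = - 2 b + 4 = 4 - 2 b$)
$\frac{-7 + Y{\left(d{\left(3,2 \right)},20 \right)}}{W + 403} = \frac{-7 + \left(4 - 40\right)}{368 + 403} = \frac{-7 + \left(4 - 40\right)}{771} = \left(-7 - 36\right) \frac{1}{771} = \left(-43\right) \frac{1}{771} = - \frac{43}{771}$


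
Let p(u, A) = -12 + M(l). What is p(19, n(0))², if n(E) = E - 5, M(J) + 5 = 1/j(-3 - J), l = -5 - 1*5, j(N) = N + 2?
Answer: 23104/81 ≈ 285.23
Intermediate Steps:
j(N) = 2 + N
l = -10 (l = -5 - 5 = -10)
M(J) = -5 + 1/(-1 - J) (M(J) = -5 + 1/(2 + (-3 - J)) = -5 + 1/(-1 - J))
n(E) = -5 + E
p(u, A) = -152/9 (p(u, A) = -12 + (-6 - 5*(-10))/(1 - 10) = -12 + (-6 + 50)/(-9) = -12 - ⅑*44 = -12 - 44/9 = -152/9)
p(19, n(0))² = (-152/9)² = 23104/81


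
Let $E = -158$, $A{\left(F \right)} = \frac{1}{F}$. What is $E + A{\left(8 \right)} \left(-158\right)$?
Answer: $- \frac{711}{4} \approx -177.75$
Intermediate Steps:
$E + A{\left(8 \right)} \left(-158\right) = -158 + \frac{1}{8} \left(-158\right) = -158 - \frac{79}{4} = - \frac{711}{4}$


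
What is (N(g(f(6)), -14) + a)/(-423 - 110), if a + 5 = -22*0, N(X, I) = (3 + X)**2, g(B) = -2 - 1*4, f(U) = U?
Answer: -4/533 ≈ -0.0075047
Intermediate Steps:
g(B) = -6 (g(B) = -2 - 4 = -6)
a = -5 (a = -5 - 22*0 = -5 + 0 = -5)
(N(g(f(6)), -14) + a)/(-423 - 110) = ((3 - 6)**2 - 5)/(-423 - 110) = ((-3)**2 - 5)/(-533) = (9 - 5)*(-1/533) = 4*(-1/533) = -4/533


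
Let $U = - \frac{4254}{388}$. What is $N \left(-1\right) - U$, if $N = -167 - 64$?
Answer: $\frac{46941}{194} \approx 241.96$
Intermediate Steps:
$N = -231$
$U = - \frac{2127}{194}$ ($U = \left(-4254\right) \frac{1}{388} = - \frac{2127}{194} \approx -10.964$)
$N \left(-1\right) - U = \left(-231\right) \left(-1\right) - - \frac{2127}{194} = 231 + \frac{2127}{194} = \frac{46941}{194}$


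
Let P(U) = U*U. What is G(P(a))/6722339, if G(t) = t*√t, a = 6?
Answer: 216/6722339 ≈ 3.2132e-5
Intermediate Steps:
P(U) = U²
G(t) = t^(3/2)
G(P(a))/6722339 = (6²)^(3/2)/6722339 = 36^(3/2)*(1/6722339) = 216*(1/6722339) = 216/6722339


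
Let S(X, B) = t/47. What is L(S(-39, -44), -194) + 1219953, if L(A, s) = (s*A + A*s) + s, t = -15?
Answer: 57334493/47 ≈ 1.2199e+6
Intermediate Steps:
S(X, B) = -15/47
L(A, s) = s + 2*A*s (L(A, s) = (A*s + A*s) + s = 2*A*s + s = s + 2*A*s)
L(S(-39, -44), -194) + 1219953 = -194*(1 + 2*(-15/47)) + 1219953 = -194*(1 - 30/47) + 1219953 = -194*17/47 + 1219953 = -3298/47 + 1219953 = 57334493/47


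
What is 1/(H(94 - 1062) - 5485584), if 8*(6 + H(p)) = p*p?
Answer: -1/5368462 ≈ -1.8627e-7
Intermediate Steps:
H(p) = -6 + p²/8 (H(p) = -6 + (p*p)/8 = -6 + p²/8)
1/(H(94 - 1062) - 5485584) = 1/((-6 + (94 - 1062)²/8) - 5485584) = 1/((-6 + (⅛)*(-968)²) - 5485584) = 1/((-6 + (⅛)*937024) - 5485584) = 1/((-6 + 117128) - 5485584) = 1/(117122 - 5485584) = 1/(-5368462) = -1/5368462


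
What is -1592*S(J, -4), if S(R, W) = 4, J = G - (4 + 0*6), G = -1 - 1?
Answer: -6368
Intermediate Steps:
G = -2
J = -6 (J = -2 - (4 + 0*6) = -2 - (4 + 0) = -2 - 1*4 = -2 - 4 = -6)
-1592*S(J, -4) = -1592*4 = -6368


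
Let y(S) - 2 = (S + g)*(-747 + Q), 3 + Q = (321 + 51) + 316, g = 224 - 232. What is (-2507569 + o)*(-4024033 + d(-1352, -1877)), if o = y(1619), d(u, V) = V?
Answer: 10497355003590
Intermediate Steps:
g = -8
Q = 685 (Q = -3 + ((321 + 51) + 316) = -3 + (372 + 316) = -3 + 688 = 685)
y(S) = 498 - 62*S (y(S) = 2 + (S - 8)*(-747 + 685) = 2 + (-8 + S)*(-62) = 2 + (496 - 62*S) = 498 - 62*S)
o = -99880 (o = 498 - 62*1619 = 498 - 100378 = -99880)
(-2507569 + o)*(-4024033 + d(-1352, -1877)) = (-2507569 - 99880)*(-4024033 - 1877) = -2607449*(-4025910) = 10497355003590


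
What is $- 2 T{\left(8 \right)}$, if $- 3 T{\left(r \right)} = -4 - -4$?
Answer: $0$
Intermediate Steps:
$T{\left(r \right)} = 0$ ($T{\left(r \right)} = - \frac{-4 - -4}{3} = - \frac{-4 + 4}{3} = \left(- \frac{1}{3}\right) 0 = 0$)
$- 2 T{\left(8 \right)} = \left(-2\right) 0 = 0$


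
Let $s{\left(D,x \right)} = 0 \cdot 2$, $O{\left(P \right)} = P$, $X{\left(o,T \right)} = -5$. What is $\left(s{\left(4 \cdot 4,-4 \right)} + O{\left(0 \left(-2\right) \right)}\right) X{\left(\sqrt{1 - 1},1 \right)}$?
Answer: $0$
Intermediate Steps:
$s{\left(D,x \right)} = 0$
$\left(s{\left(4 \cdot 4,-4 \right)} + O{\left(0 \left(-2\right) \right)}\right) X{\left(\sqrt{1 - 1},1 \right)} = \left(0 + 0 \left(-2\right)\right) \left(-5\right) = \left(0 + 0\right) \left(-5\right) = 0 \left(-5\right) = 0$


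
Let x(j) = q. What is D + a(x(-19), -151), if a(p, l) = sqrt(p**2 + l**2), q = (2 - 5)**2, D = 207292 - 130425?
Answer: 76867 + sqrt(22882) ≈ 77018.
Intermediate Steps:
D = 76867
q = 9 (q = (-3)**2 = 9)
x(j) = 9
a(p, l) = sqrt(l**2 + p**2)
D + a(x(-19), -151) = 76867 + sqrt((-151)**2 + 9**2) = 76867 + sqrt(22801 + 81) = 76867 + sqrt(22882)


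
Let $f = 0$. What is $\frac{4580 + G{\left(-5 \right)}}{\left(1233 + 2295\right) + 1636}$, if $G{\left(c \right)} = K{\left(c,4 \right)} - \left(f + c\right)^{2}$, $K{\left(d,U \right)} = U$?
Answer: $\frac{4559}{5164} \approx 0.88284$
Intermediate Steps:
$G{\left(c \right)} = 4 - c^{2}$ ($G{\left(c \right)} = 4 - \left(0 + c\right)^{2} = 4 - c^{2}$)
$\frac{4580 + G{\left(-5 \right)}}{\left(1233 + 2295\right) + 1636} = \frac{4580 + \left(4 - \left(-5\right)^{2}\right)}{\left(1233 + 2295\right) + 1636} = \frac{4580 + \left(4 - 25\right)}{3528 + 1636} = \frac{4580 + \left(4 - 25\right)}{5164} = \left(4580 - 21\right) \frac{1}{5164} = 4559 \cdot \frac{1}{5164} = \frac{4559}{5164}$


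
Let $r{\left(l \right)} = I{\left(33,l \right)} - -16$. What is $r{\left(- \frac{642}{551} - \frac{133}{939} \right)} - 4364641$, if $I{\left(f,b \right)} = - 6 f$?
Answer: $-4364823$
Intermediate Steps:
$r{\left(l \right)} = -182$ ($r{\left(l \right)} = \left(-6\right) 33 - -16 = -198 + 16 = -182$)
$r{\left(- \frac{642}{551} - \frac{133}{939} \right)} - 4364641 = -182 - 4364641 = -4364823$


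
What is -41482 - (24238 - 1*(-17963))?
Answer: -83683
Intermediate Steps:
-41482 - (24238 - 1*(-17963)) = -41482 - (24238 + 17963) = -41482 - 1*42201 = -41482 - 42201 = -83683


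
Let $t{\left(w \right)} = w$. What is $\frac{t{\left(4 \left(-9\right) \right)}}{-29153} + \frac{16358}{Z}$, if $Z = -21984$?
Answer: $- \frac{238046675}{320449776} \approx -0.74285$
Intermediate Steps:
$\frac{t{\left(4 \left(-9\right) \right)}}{-29153} + \frac{16358}{Z} = \frac{4 \left(-9\right)}{-29153} + \frac{16358}{-21984} = \left(-36\right) \left(- \frac{1}{29153}\right) + 16358 \left(- \frac{1}{21984}\right) = \frac{36}{29153} - \frac{8179}{10992} = - \frac{238046675}{320449776}$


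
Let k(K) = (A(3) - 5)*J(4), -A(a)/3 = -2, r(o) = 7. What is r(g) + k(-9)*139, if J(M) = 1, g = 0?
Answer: 146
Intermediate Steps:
A(a) = 6 (A(a) = -3*(-2) = 6)
k(K) = 1 (k(K) = (6 - 5)*1 = 1*1 = 1)
r(g) + k(-9)*139 = 7 + 1*139 = 7 + 139 = 146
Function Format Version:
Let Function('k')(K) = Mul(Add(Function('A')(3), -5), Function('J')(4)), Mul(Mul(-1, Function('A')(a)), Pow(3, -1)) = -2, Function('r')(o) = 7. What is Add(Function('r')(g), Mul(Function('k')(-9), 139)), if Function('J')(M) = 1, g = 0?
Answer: 146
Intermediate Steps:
Function('A')(a) = 6 (Function('A')(a) = Mul(-3, -2) = 6)
Function('k')(K) = 1 (Function('k')(K) = Mul(Add(6, -5), 1) = Mul(1, 1) = 1)
Add(Function('r')(g), Mul(Function('k')(-9), 139)) = Add(7, Mul(1, 139)) = Add(7, 139) = 146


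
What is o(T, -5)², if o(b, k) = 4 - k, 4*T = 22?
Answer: 81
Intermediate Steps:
T = 11/2 (T = (¼)*22 = 11/2 ≈ 5.5000)
o(T, -5)² = (4 - 1*(-5))² = (4 + 5)² = 9² = 81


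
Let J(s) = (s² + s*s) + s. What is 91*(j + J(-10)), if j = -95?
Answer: 8645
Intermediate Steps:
J(s) = s + 2*s² (J(s) = (s² + s²) + s = 2*s² + s = s + 2*s²)
91*(j + J(-10)) = 91*(-95 - 10*(1 + 2*(-10))) = 91*(-95 - 10*(1 - 20)) = 91*(-95 - 10*(-19)) = 91*(-95 + 190) = 91*95 = 8645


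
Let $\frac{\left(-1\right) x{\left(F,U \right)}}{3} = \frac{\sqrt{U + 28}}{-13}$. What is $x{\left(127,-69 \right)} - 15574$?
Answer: $-15574 + \frac{3 i \sqrt{41}}{13} \approx -15574.0 + 1.4776 i$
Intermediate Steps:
$x{\left(F,U \right)} = \frac{3 \sqrt{28 + U}}{13}$ ($x{\left(F,U \right)} = - 3 \frac{\sqrt{U + 28}}{-13} = - 3 \sqrt{28 + U} \left(- \frac{1}{13}\right) = - 3 \left(- \frac{\sqrt{28 + U}}{13}\right) = \frac{3 \sqrt{28 + U}}{13}$)
$x{\left(127,-69 \right)} - 15574 = \frac{3 \sqrt{28 - 69}}{13} - 15574 = \frac{3 \sqrt{-41}}{13} - 15574 = \frac{3 i \sqrt{41}}{13} - 15574 = -15574 + \frac{3 i \sqrt{41}}{13}$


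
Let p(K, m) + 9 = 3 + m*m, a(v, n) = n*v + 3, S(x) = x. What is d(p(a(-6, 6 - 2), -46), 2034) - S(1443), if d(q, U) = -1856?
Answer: -3299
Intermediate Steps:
a(v, n) = 3 + n*v
p(K, m) = -6 + m² (p(K, m) = -9 + (3 + m*m) = -9 + (3 + m²) = -6 + m²)
d(p(a(-6, 6 - 2), -46), 2034) - S(1443) = -1856 - 1*1443 = -1856 - 1443 = -3299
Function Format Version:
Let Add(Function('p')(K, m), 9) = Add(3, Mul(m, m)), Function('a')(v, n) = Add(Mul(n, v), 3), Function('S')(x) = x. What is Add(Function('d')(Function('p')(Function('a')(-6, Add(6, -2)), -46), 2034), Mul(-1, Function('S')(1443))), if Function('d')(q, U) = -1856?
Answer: -3299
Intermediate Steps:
Function('a')(v, n) = Add(3, Mul(n, v))
Function('p')(K, m) = Add(-6, Pow(m, 2)) (Function('p')(K, m) = Add(-9, Add(3, Mul(m, m))) = Add(-9, Add(3, Pow(m, 2))) = Add(-6, Pow(m, 2)))
Add(Function('d')(Function('p')(Function('a')(-6, Add(6, -2)), -46), 2034), Mul(-1, Function('S')(1443))) = Add(-1856, Mul(-1, 1443)) = Add(-1856, -1443) = -3299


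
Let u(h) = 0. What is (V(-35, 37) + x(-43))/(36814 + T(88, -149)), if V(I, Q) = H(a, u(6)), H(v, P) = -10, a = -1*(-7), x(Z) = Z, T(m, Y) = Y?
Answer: -53/36665 ≈ -0.0014455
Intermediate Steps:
a = 7
V(I, Q) = -10
(V(-35, 37) + x(-43))/(36814 + T(88, -149)) = (-10 - 43)/(36814 - 149) = -53/36665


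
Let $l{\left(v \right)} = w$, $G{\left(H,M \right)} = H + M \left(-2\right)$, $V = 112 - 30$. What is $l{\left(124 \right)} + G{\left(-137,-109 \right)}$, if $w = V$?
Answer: $163$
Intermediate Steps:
$V = 82$ ($V = 112 - 30 = 82$)
$G{\left(H,M \right)} = H - 2 M$
$w = 82$
$l{\left(v \right)} = 82$
$l{\left(124 \right)} + G{\left(-137,-109 \right)} = 82 - -81 = 82 + \left(-137 + 218\right) = 82 + 81 = 163$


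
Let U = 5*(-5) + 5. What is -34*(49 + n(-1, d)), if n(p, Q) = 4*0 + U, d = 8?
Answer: -986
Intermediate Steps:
U = -20 (U = -25 + 5 = -20)
n(p, Q) = -20 (n(p, Q) = 4*0 - 20 = 0 - 20 = -20)
-34*(49 + n(-1, d)) = -34*(49 - 20) = -34*29 = -986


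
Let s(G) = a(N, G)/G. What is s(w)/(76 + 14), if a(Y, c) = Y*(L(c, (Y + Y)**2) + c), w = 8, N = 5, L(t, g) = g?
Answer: 3/4 ≈ 0.75000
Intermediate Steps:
a(Y, c) = Y*(c + 4*Y**2) (a(Y, c) = Y*((Y + Y)**2 + c) = Y*((2*Y)**2 + c) = Y*(4*Y**2 + c) = Y*(c + 4*Y**2))
s(G) = (500 + 5*G)/G (s(G) = (5*(G + 4*5**2))/G = (5*(G + 4*25))/G = (5*(G + 100))/G = (5*(100 + G))/G = (500 + 5*G)/G)
s(w)/(76 + 14) = (5 + 500/8)/(76 + 14) = (5 + 500*(1/8))/90 = (5 + 125/2)/90 = (1/90)*(135/2) = 3/4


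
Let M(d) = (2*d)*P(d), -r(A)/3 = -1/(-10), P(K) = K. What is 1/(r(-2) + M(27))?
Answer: 10/14577 ≈ 0.00068601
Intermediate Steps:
r(A) = -3/10 (r(A) = -(-3)/(-10) = -(-3)*(-1)/10 = -3*⅒ = -3/10)
M(d) = 2*d² (M(d) = (2*d)*d = 2*d²)
1/(r(-2) + M(27)) = 1/(-3/10 + 2*27²) = 1/(-3/10 + 2*729) = 1/(-3/10 + 1458) = 1/(14577/10) = 10/14577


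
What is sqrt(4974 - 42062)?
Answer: 4*I*sqrt(2318) ≈ 192.58*I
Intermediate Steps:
sqrt(4974 - 42062) = sqrt(-37088) = 4*I*sqrt(2318)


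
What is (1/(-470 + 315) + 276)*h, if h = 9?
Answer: 385011/155 ≈ 2483.9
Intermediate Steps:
(1/(-470 + 315) + 276)*h = (1/(-470 + 315) + 276)*9 = (1/(-155) + 276)*9 = (-1/155 + 276)*9 = (42779/155)*9 = 385011/155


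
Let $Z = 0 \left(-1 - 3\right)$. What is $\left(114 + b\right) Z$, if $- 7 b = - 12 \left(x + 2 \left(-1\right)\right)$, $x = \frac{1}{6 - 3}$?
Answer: $0$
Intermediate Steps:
$x = \frac{1}{3} \approx 0.33333$
$Z = 0$ ($Z = 0 \left(-4\right) = 0$)
$b = - \frac{20}{7}$ ($b = - \frac{\left(-12\right) \left(\frac{1}{3} + 2 \left(-1\right)\right)}{7} = - \frac{\left(-12\right) \left(\frac{1}{3} - 2\right)}{7} = - \frac{\left(-12\right) \left(- \frac{5}{3}\right)}{7} = \left(- \frac{1}{7}\right) 20 = - \frac{20}{7} \approx -2.8571$)
$\left(114 + b\right) Z = \left(114 - \frac{20}{7}\right) 0 = \frac{778}{7} \cdot 0 = 0$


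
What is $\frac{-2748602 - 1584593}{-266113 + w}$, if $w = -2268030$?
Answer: $\frac{4333195}{2534143} \approx 1.7099$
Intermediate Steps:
$\frac{-2748602 - 1584593}{-266113 + w} = \frac{-2748602 - 1584593}{-266113 - 2268030} = - \frac{4333195}{-2534143} = \left(-4333195\right) \left(- \frac{1}{2534143}\right) = \frac{4333195}{2534143}$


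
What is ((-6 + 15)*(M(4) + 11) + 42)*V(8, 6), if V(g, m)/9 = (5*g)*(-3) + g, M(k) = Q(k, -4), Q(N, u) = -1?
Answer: -133056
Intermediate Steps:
M(k) = -1
V(g, m) = -126*g (V(g, m) = 9*((5*g)*(-3) + g) = 9*(-15*g + g) = 9*(-14*g) = -126*g)
((-6 + 15)*(M(4) + 11) + 42)*V(8, 6) = ((-6 + 15)*(-1 + 11) + 42)*(-126*8) = (9*10 + 42)*(-1008) = (90 + 42)*(-1008) = 132*(-1008) = -133056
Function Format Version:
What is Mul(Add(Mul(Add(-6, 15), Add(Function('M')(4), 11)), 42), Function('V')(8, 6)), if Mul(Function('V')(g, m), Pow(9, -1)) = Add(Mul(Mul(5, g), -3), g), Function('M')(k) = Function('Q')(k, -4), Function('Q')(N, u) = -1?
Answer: -133056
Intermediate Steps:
Function('M')(k) = -1
Function('V')(g, m) = Mul(-126, g) (Function('V')(g, m) = Mul(9, Add(Mul(Mul(5, g), -3), g)) = Mul(9, Add(Mul(-15, g), g)) = Mul(9, Mul(-14, g)) = Mul(-126, g))
Mul(Add(Mul(Add(-6, 15), Add(Function('M')(4), 11)), 42), Function('V')(8, 6)) = Mul(Add(Mul(Add(-6, 15), Add(-1, 11)), 42), Mul(-126, 8)) = Mul(Add(Mul(9, 10), 42), -1008) = Mul(Add(90, 42), -1008) = Mul(132, -1008) = -133056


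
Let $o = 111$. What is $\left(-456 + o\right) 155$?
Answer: $-53475$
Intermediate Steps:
$\left(-456 + o\right) 155 = \left(-456 + 111\right) 155 = \left(-345\right) 155 = -53475$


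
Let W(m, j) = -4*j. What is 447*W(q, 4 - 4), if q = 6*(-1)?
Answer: 0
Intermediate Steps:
q = -6
447*W(q, 4 - 4) = 447*(-4*(4 - 4)) = 447*(-4*0) = 447*0 = 0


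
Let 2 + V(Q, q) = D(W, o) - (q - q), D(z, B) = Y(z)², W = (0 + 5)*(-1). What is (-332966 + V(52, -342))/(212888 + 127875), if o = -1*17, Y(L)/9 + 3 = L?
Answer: -327784/340763 ≈ -0.96191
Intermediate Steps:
Y(L) = -27 + 9*L
o = -17
W = -5 (W = 5*(-1) = -5)
D(z, B) = (-27 + 9*z)²
V(Q, q) = 5182 (V(Q, q) = -2 + (81*(-3 - 5)² - (q - q)) = -2 + (81*(-8)² - 1*0) = -2 + (81*64 + 0) = -2 + (5184 + 0) = -2 + 5184 = 5182)
(-332966 + V(52, -342))/(212888 + 127875) = (-332966 + 5182)/(212888 + 127875) = -327784/340763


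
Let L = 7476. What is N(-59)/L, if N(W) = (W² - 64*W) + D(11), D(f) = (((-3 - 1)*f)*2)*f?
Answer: 6289/7476 ≈ 0.84123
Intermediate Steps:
D(f) = -8*f² (D(f) = (-4*f*2)*f = (-8*f)*f = -8*f²)
N(W) = -968 + W² - 64*W (N(W) = (W² - 64*W) - 8*11² = (W² - 64*W) - 8*121 = (W² - 64*W) - 968 = -968 + W² - 64*W)
N(-59)/L = (-968 + (-59)² - 64*(-59))/7476 = (-968 + 3481 + 3776)*(1/7476) = 6289*(1/7476) = 6289/7476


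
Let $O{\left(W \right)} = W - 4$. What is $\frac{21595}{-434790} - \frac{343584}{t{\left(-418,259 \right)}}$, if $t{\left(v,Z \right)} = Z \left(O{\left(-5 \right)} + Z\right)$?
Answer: $- \frac{15078516361}{2815265250} \approx -5.356$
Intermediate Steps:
$O{\left(W \right)} = -4 + W$ ($O{\left(W \right)} = W - 4 = -4 + W$)
$t{\left(v,Z \right)} = Z \left(-9 + Z\right)$ ($t{\left(v,Z \right)} = Z \left(\left(-4 - 5\right) + Z\right) = Z \left(-9 + Z\right)$)
$\frac{21595}{-434790} - \frac{343584}{t{\left(-418,259 \right)}} = \frac{21595}{-434790} - \frac{343584}{259 \left(-9 + 259\right)} = 21595 \left(- \frac{1}{434790}\right) - \frac{343584}{259 \cdot 250} = - \frac{4319}{86958} - \frac{343584}{64750} = - \frac{4319}{86958} - \frac{171792}{32375} = - \frac{15078516361}{2815265250}$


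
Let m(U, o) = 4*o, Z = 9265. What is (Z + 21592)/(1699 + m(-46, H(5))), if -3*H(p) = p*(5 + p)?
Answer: 1569/83 ≈ 18.904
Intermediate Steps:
H(p) = -p*(5 + p)/3
(Z + 21592)/(1699 + m(-46, H(5))) = (9265 + 21592)/(1699 + 4*(-⅓*5*(5 + 5))) = 30857/(1699 + 4*(-⅓*5*10)) = 30857/(1699 + 4*(-50/3)) = 30857/(1699 - 200/3) = 30857/(4897/3) = 30857*(3/4897) = 1569/83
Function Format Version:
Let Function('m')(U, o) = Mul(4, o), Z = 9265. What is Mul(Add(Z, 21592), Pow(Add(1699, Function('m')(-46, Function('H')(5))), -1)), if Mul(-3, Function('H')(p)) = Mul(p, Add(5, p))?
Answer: Rational(1569, 83) ≈ 18.904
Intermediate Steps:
Function('H')(p) = Mul(Rational(-1, 3), p, Add(5, p)) (Function('H')(p) = Mul(Rational(-1, 3), Mul(p, Add(5, p))) = Mul(Rational(-1, 3), p, Add(5, p)))
Mul(Add(Z, 21592), Pow(Add(1699, Function('m')(-46, Function('H')(5))), -1)) = Mul(Add(9265, 21592), Pow(Add(1699, Mul(4, Mul(Rational(-1, 3), 5, Add(5, 5)))), -1)) = Mul(30857, Pow(Add(1699, Mul(4, Mul(Rational(-1, 3), 5, 10))), -1)) = Mul(30857, Pow(Add(1699, Mul(4, Rational(-50, 3))), -1)) = Mul(30857, Pow(Add(1699, Rational(-200, 3)), -1)) = Mul(30857, Pow(Rational(4897, 3), -1)) = Mul(30857, Rational(3, 4897)) = Rational(1569, 83)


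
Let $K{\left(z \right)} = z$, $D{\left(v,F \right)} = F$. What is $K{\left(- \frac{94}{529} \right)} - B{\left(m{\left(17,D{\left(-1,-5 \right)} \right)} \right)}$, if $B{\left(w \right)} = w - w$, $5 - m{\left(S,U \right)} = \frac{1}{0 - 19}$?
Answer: $- \frac{94}{529} \approx -0.17769$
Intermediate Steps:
$m{\left(S,U \right)} = \frac{96}{19}$ ($m{\left(S,U \right)} = 5 - \frac{1}{0 - 19} = 5 - \frac{1}{-19} = 5 - - \frac{1}{19} = 5 + \frac{1}{19} = \frac{96}{19}$)
$B{\left(w \right)} = 0$
$K{\left(- \frac{94}{529} \right)} - B{\left(m{\left(17,D{\left(-1,-5 \right)} \right)} \right)} = - \frac{94}{529} - 0 = \left(-94\right) \frac{1}{529} + 0 = - \frac{94}{529} + 0 = - \frac{94}{529}$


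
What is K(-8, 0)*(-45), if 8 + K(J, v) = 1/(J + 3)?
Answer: 369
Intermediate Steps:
K(J, v) = -8 + 1/(3 + J) (K(J, v) = -8 + 1/(J + 3) = -8 + 1/(3 + J))
K(-8, 0)*(-45) = ((-23 - 8*(-8))/(3 - 8))*(-45) = ((-23 + 64)/(-5))*(-45) = -1/5*41*(-45) = -41/5*(-45) = 369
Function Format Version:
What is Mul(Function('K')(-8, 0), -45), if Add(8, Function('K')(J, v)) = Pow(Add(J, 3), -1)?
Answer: 369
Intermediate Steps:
Function('K')(J, v) = Add(-8, Pow(Add(3, J), -1)) (Function('K')(J, v) = Add(-8, Pow(Add(J, 3), -1)) = Add(-8, Pow(Add(3, J), -1)))
Mul(Function('K')(-8, 0), -45) = Mul(Mul(Pow(Add(3, -8), -1), Add(-23, Mul(-8, -8))), -45) = Mul(Mul(Pow(-5, -1), Add(-23, 64)), -45) = Mul(Mul(Rational(-1, 5), 41), -45) = Mul(Rational(-41, 5), -45) = 369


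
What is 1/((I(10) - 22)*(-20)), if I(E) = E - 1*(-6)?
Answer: 1/120 ≈ 0.0083333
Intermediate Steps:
I(E) = 6 + E (I(E) = E + 6 = 6 + E)
1/((I(10) - 22)*(-20)) = 1/(((6 + 10) - 22)*(-20)) = 1/((16 - 22)*(-20)) = 1/(-6*(-20)) = 1/120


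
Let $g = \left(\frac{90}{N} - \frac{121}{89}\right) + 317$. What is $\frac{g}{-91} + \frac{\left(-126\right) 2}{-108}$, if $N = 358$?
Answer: $- \frac{4949372}{4349163} \approx -1.138$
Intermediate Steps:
$g = \frac{5032473}{15931}$ ($g = \left(\frac{90}{358} - \frac{121}{89}\right) + 317 = \left(90 \cdot \frac{1}{358} - \frac{121}{89}\right) + 317 = \left(\frac{45}{179} - \frac{121}{89}\right) + 317 = - \frac{17654}{15931} + 317 = \frac{5032473}{15931} \approx 315.89$)
$\frac{g}{-91} + \frac{\left(-126\right) 2}{-108} = \frac{5032473}{15931 \left(-91\right)} + \frac{\left(-126\right) 2}{-108} = \frac{5032473}{15931} \left(- \frac{1}{91}\right) - - \frac{7}{3} = - \frac{5032473}{1449721} + \frac{7}{3} = - \frac{4949372}{4349163}$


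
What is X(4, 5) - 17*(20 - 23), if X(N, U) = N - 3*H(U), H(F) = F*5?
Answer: -20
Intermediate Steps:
H(F) = 5*F
X(N, U) = N - 15*U
X(4, 5) - 17*(20 - 23) = (4 - 15*5) - 17*(20 - 23) = (4 - 75) - 17*(-3) = -71 + 51 = -20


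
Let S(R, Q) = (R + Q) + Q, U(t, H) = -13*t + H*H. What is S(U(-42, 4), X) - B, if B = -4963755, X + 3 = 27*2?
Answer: 4964419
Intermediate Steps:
U(t, H) = H**2 - 13*t (U(t, H) = -13*t + H**2 = H**2 - 13*t)
X = 51 (X = -3 + 27*2 = -3 + 54 = 51)
S(R, Q) = R + 2*Q (S(R, Q) = (Q + R) + Q = R + 2*Q)
S(U(-42, 4), X) - B = ((4**2 - 13*(-42)) + 2*51) - 1*(-4963755) = ((16 + 546) + 102) + 4963755 = (562 + 102) + 4963755 = 664 + 4963755 = 4964419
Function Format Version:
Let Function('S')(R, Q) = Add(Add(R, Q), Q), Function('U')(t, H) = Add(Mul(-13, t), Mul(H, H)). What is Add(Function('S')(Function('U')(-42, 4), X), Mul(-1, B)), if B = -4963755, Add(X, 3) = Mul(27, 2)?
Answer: 4964419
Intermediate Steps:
Function('U')(t, H) = Add(Pow(H, 2), Mul(-13, t)) (Function('U')(t, H) = Add(Mul(-13, t), Pow(H, 2)) = Add(Pow(H, 2), Mul(-13, t)))
X = 51 (X = Add(-3, Mul(27, 2)) = Add(-3, 54) = 51)
Function('S')(R, Q) = Add(R, Mul(2, Q)) (Function('S')(R, Q) = Add(Add(Q, R), Q) = Add(R, Mul(2, Q)))
Add(Function('S')(Function('U')(-42, 4), X), Mul(-1, B)) = Add(Add(Add(Pow(4, 2), Mul(-13, -42)), Mul(2, 51)), Mul(-1, -4963755)) = Add(Add(Add(16, 546), 102), 4963755) = Add(Add(562, 102), 4963755) = Add(664, 4963755) = 4964419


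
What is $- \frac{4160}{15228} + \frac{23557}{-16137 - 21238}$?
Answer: $- \frac{128551499}{142286625} \approx -0.90347$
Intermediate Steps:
$- \frac{4160}{15228} + \frac{23557}{-16137 - 21238} = \left(-4160\right) \frac{1}{15228} + \frac{23557}{-37375} = - \frac{1040}{3807} + 23557 \left(- \frac{1}{37375}\right) = - \frac{1040}{3807} - \frac{23557}{37375} = - \frac{128551499}{142286625}$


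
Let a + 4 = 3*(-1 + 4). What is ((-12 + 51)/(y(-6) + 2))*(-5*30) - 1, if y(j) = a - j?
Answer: -451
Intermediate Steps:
a = 5 (a = -4 + 3*(-1 + 4) = -4 + 3*3 = -4 + 9 = 5)
y(j) = 5 - j
((-12 + 51)/(y(-6) + 2))*(-5*30) - 1 = ((-12 + 51)/((5 - 1*(-6)) + 2))*(-5*30) - 1 = (39/((5 + 6) + 2))*(-150) - 1 = (39/(11 + 2))*(-150) - 1 = (39/13)*(-150) - 1 = (39*(1/13))*(-150) - 1 = 3*(-150) - 1 = -450 - 1 = -451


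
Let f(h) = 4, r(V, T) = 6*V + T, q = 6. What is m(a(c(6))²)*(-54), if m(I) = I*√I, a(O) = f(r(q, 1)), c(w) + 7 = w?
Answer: -3456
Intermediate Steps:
c(w) = -7 + w
r(V, T) = T + 6*V
a(O) = 4
m(I) = I^(3/2)
m(a(c(6))²)*(-54) = (4²)^(3/2)*(-54) = 16^(3/2)*(-54) = 64*(-54) = -3456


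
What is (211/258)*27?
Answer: 1899/86 ≈ 22.081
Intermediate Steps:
(211/258)*27 = 1899/86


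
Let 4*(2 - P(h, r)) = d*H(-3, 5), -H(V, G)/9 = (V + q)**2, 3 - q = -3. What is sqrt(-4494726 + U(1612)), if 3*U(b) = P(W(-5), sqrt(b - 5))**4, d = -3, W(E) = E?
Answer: I*sqrt(1206446829)/48 ≈ 723.62*I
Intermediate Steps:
q = 6 (q = 3 - 1*(-3) = 3 + 3 = 6)
H(V, G) = -9*(6 + V)**2 (H(V, G) = -9*(V + 6)**2 = -9*(6 + V)**2)
P(h, r) = -235/4 (P(h, r) = 2 - (-3)*(-9*(6 - 3)**2)/4 = 2 - (-3)*(-9*3**2)/4 = 2 - (-3)*(-9*9)/4 = 2 - (-3)*(-81)/4 = 2 - 1/4*243 = 2 - 243/4 = -235/4)
U(b) = 3049800625/768 (U(b) = (-235/4)**4/3 = (1/3)*(3049800625/256) = 3049800625/768)
sqrt(-4494726 + U(1612)) = sqrt(-4494726 + 3049800625/768) = sqrt(-402148943/768) = I*sqrt(1206446829)/48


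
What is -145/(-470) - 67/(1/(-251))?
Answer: 1580827/94 ≈ 16817.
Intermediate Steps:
-145/(-470) - 67/(1/(-251)) = -145*(-1/470) - 67/(-1/251) = 29/94 - 67*(-251) = 29/94 + 16817 = 1580827/94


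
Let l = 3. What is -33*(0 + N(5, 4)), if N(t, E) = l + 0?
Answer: -99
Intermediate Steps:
N(t, E) = 3 (N(t, E) = 3 + 0 = 3)
-33*(0 + N(5, 4)) = -33*(0 + 3) = -33*3 = -99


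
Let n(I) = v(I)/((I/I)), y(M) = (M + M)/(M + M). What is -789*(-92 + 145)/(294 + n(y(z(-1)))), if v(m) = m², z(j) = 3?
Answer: -41817/295 ≈ -141.75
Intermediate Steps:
y(M) = 1 (y(M) = (2*M)/((2*M)) = (2*M)*(1/(2*M)) = 1)
n(I) = I² (n(I) = I²/((I/I)) = I²/1 = I²*1 = I²)
-789*(-92 + 145)/(294 + n(y(z(-1)))) = -789*(-92 + 145)/(294 + 1²) = -789*53/(294 + 1) = -789/(295*(1/53)) = -789/295/53 = -789*53/295 = -41817/295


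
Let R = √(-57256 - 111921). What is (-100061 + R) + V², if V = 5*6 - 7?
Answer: -99532 + I*√169177 ≈ -99532.0 + 411.31*I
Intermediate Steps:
R = I*√169177 (R = √(-169177) = I*√169177 ≈ 411.31*I)
V = 23 (V = 30 - 7 = 23)
(-100061 + R) + V² = (-100061 + I*√169177) + 23² = (-100061 + I*√169177) + 529 = -99532 + I*√169177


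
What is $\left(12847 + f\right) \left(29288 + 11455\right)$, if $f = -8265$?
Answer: $186684426$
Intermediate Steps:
$\left(12847 + f\right) \left(29288 + 11455\right) = \left(12847 - 8265\right) \left(29288 + 11455\right) = 4582 \cdot 40743 = 186684426$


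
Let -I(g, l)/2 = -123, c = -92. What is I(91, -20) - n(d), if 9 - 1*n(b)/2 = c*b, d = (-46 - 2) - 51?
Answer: 18444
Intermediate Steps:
I(g, l) = 246 (I(g, l) = -2*(-123) = 246)
d = -99 (d = -48 - 51 = -99)
n(b) = 18 + 184*b (n(b) = 18 - (-184)*b = 18 + 184*b)
I(91, -20) - n(d) = 246 - (18 + 184*(-99)) = 246 - (18 - 18216) = 246 - 1*(-18198) = 246 + 18198 = 18444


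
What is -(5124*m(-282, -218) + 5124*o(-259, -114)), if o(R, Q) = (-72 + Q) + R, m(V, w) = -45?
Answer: 2510760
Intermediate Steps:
o(R, Q) = -72 + Q + R
-(5124*m(-282, -218) + 5124*o(-259, -114)) = -5124/(1/(-45 + (-72 - 114 - 259))) = -5124/(1/(-45 - 445)) = -5124/(1/(-490)) = -5124/(-1/490) = -5124*(-490) = 2510760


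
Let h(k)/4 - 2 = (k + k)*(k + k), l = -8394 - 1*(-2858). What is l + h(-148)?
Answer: 344936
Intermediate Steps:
l = -5536 (l = -8394 + 2858 = -5536)
h(k) = 8 + 16*k² (h(k) = 8 + 4*((k + k)*(k + k)) = 8 + 4*((2*k)*(2*k)) = 8 + 4*(4*k²) = 8 + 16*k²)
l + h(-148) = -5536 + (8 + 16*(-148)²) = -5536 + (8 + 16*21904) = -5536 + (8 + 350464) = -5536 + 350472 = 344936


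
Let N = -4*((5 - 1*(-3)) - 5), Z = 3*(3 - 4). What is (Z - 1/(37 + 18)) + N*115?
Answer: -76066/55 ≈ -1383.0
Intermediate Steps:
Z = -3 (Z = 3*(-1) = -3)
N = -12 (N = -4*((5 + 3) - 5) = -4*(8 - 5) = -4*3 = -12)
(Z - 1/(37 + 18)) + N*115 = (-3 - 1/(37 + 18)) - 12*115 = (-3 - 1/55) - 1380 = -166/55 - 1380 = -76066/55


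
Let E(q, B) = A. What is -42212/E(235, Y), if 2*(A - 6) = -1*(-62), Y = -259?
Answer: -42212/37 ≈ -1140.9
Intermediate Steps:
A = 37 (A = 6 + (-1*(-62))/2 = 6 + (1/2)*62 = 6 + 31 = 37)
E(q, B) = 37
-42212/E(235, Y) = -42212/37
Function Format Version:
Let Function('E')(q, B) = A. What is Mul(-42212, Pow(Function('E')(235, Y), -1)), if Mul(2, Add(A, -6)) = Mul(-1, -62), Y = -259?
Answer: Rational(-42212, 37) ≈ -1140.9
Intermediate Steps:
A = 37 (A = Add(6, Mul(Rational(1, 2), Mul(-1, -62))) = Add(6, Mul(Rational(1, 2), 62)) = Add(6, 31) = 37)
Function('E')(q, B) = 37
Mul(-42212, Pow(Function('E')(235, Y), -1)) = Mul(-42212, Pow(37, -1)) = Mul(-42212, Rational(1, 37)) = Rational(-42212, 37)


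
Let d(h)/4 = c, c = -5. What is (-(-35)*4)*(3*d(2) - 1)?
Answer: -8540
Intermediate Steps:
d(h) = -20 (d(h) = 4*(-5) = -20)
(-(-35)*4)*(3*d(2) - 1) = (-(-35)*4)*(3*(-20) - 1) = (-7*(-20))*(-60 - 1) = 140*(-61) = -8540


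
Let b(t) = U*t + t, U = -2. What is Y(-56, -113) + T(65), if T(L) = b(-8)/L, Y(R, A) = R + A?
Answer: -10977/65 ≈ -168.88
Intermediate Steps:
b(t) = -t (b(t) = -2*t + t = -t)
Y(R, A) = A + R
T(L) = 8/L (T(L) = (-1*(-8))/L = 8/L)
Y(-56, -113) + T(65) = (-113 - 56) + 8/65 = -169 + 8*(1/65) = -169 + 8/65 = -10977/65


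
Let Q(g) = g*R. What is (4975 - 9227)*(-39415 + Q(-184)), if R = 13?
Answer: 177763364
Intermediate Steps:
Q(g) = 13*g (Q(g) = g*13 = 13*g)
(4975 - 9227)*(-39415 + Q(-184)) = (4975 - 9227)*(-39415 + 13*(-184)) = -4252*(-39415 - 2392) = -4252*(-41807) = 177763364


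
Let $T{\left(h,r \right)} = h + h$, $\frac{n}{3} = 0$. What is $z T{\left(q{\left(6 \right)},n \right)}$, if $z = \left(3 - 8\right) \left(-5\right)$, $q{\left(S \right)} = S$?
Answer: $300$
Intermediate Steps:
$n = 0$ ($n = 3 \cdot 0 = 0$)
$T{\left(h,r \right)} = 2 h$
$z = 25$ ($z = \left(-5\right) \left(-5\right) = 25$)
$z T{\left(q{\left(6 \right)},n \right)} = 25 \cdot 2 \cdot 6 = 25 \cdot 12 = 300$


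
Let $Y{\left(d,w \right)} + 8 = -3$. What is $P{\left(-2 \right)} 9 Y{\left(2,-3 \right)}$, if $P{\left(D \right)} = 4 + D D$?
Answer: $-792$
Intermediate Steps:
$P{\left(D \right)} = 4 + D^{2}$
$Y{\left(d,w \right)} = -11$ ($Y{\left(d,w \right)} = -8 - 3 = -11$)
$P{\left(-2 \right)} 9 Y{\left(2,-3 \right)} = \left(4 + \left(-2\right)^{2}\right) 9 \left(-11\right) = \left(4 + 4\right) 9 \left(-11\right) = 8 \cdot 9 \left(-11\right) = 72 \left(-11\right) = -792$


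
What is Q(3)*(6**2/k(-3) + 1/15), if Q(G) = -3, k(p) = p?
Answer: 179/5 ≈ 35.800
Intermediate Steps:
Q(3)*(6**2/k(-3) + 1/15) = -3*(6**2/(-3) + 1/15) = -3*(36*(-1/3) + 1*(1/15)) = -3*(-12 + 1/15) = -3*(-179/15) = 179/5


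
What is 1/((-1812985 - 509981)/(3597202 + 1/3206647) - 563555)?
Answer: -11534957001695/6500590142022180727 ≈ -1.7744e-6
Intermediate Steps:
1/((-1812985 - 509981)/(3597202 + 1/3206647) - 563555) = 1/(-2322966/(3597202 + 1/3206647) - 563555) = 1/(-2322966/11534957001695/3206647 - 563555) = 1/(-2322966*3206647/11534957001695 - 563555) = 1/(-7448931955002/11534957001695 - 563555) = 1/(-6500590142022180727/11534957001695) = -11534957001695/6500590142022180727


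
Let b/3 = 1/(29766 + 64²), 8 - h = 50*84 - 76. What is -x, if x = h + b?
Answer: 139375989/33862 ≈ 4116.0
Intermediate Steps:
h = -4116 (h = 8 - (50*84 - 76) = 8 - (4200 - 76) = 8 - 1*4124 = 8 - 4124 = -4116)
b = 3/33862 (b = 3/(29766 + 64²) = 3/(29766 + 4096) = 3/33862 ≈ 8.8595e-5)
x = -139375989/33862 (x = -4116 + 3/33862 = -139375989/33862 ≈ -4116.0)
-x = -1*(-139375989/33862) = 139375989/33862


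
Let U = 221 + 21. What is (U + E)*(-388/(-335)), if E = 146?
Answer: 150544/335 ≈ 449.39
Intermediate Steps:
U = 242
(U + E)*(-388/(-335)) = (242 + 146)*(-388/(-335)) = 388*(-388*(-1/335)) = 388*(388/335) = 150544/335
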